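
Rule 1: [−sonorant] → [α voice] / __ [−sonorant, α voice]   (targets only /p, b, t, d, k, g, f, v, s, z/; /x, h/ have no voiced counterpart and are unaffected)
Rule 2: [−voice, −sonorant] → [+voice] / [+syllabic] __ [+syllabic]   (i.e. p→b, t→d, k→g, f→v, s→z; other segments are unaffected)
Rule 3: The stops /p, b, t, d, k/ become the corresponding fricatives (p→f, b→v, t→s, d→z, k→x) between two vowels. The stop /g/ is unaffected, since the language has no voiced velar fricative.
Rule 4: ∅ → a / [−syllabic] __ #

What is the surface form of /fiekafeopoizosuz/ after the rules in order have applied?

fiegaveovoizozuza

Rule 1 (regressive voicing assimilation): no segment meets the environment; /fiekafeopoizosuz/ is unchanged.
Rule 2 (intervocalic voicing): /k/ is a voiceless obstruent between vowels /e/ and /a/, so it voices to [g]. /f/ is a voiceless obstruent between vowels /a/ and /e/, so it voices to [v]. /p/ is a voiceless obstruent between vowels /o/ and /o/, so it voices to [b]. /s/ is a voiceless obstruent between vowels /o/ and /u/, so it voices to [z]. /fiekafeopoizosuz/ → fiegaveoboizozuz.
Rule 3 (intervocalic spirantization): /b/ is a stop between vowels /o/ and /o/, so it spirantizes to the fricative [v]. /fiegaveoboizozuz/ → fiegaveovoizozuz.
Rule 4 (final a-epenthesis): the form ends in the consonant /z/, so [a] is inserted word-finally. /fiegaveovoizozuz/ → fiegaveovoizozuza.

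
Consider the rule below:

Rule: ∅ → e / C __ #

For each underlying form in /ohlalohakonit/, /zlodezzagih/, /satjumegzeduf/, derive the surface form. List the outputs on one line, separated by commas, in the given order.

ohlalohakonite, zlodezzagihe, satjumegzedufe

/ohlalohakonit/: the form ends in the consonant /t/, so [e] is inserted word-finally. → [ohlalohakonite].
/zlodezzagih/: the form ends in the consonant /h/, so [e] is inserted word-finally. → [zlodezzagihe].
/satjumegzeduf/: the form ends in the consonant /f/, so [e] is inserted word-finally. → [satjumegzedufe].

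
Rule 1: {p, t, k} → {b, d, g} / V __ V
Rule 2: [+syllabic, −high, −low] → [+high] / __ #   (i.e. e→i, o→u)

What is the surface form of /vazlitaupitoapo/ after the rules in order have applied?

Rule 1 (intervocalic voicing): /t/ is a voiceless stop between vowels /i/ and /a/, so it voices to [d]. /p/ is a voiceless stop between vowels /u/ and /i/, so it voices to [b]. /t/ is a voiceless stop between vowels /i/ and /o/, so it voices to [d]. /p/ is a voiceless stop between vowels /a/ and /o/, so it voices to [b]. /vazlitaupitoapo/ → vazlidaubidoabo.
Rule 2 (final vowel raising): /o/ is a mid vowel in word-final position, so it raises to [u]. /vazlidaubidoabo/ → vazlidaubidoabu.

vazlidaubidoabu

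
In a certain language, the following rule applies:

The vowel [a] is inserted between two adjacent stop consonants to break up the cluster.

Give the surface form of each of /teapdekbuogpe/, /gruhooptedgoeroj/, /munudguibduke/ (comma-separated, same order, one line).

teapadekabuogape, gruhoopatedagoeroj, munudaguibaduke

/teapdekbuogpe/: /p/ and /d/ form a stop–stop cluster, so [a] is inserted between them. /k/ and /b/ form a stop–stop cluster, so [a] is inserted between them. /g/ and /p/ form a stop–stop cluster, so [a] is inserted between them. → [teapadekabuogape].
/gruhooptedgoeroj/: /p/ and /t/ form a stop–stop cluster, so [a] is inserted between them. /d/ and /g/ form a stop–stop cluster, so [a] is inserted between them. → [gruhoopatedagoeroj].
/munudguibduke/: /d/ and /g/ form a stop–stop cluster, so [a] is inserted between them. /b/ and /d/ form a stop–stop cluster, so [a] is inserted between them. → [munudaguibaduke].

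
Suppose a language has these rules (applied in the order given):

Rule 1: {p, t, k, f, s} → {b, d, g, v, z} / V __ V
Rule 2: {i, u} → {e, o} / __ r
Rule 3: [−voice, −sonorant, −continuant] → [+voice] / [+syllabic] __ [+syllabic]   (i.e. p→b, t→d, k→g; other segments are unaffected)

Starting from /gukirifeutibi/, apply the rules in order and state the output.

gugeriveudibi

Rule 1 (intervocalic voicing): /k/ is a voiceless obstruent between vowels /u/ and /i/, so it voices to [g]. /f/ is a voiceless obstruent between vowels /i/ and /e/, so it voices to [v]. /t/ is a voiceless obstruent between vowels /u/ and /i/, so it voices to [d]. /gukirifeutibi/ → gugiriveudibi.
Rule 2 (pre-rhotic lowering): /i/ is a high vowel immediately before /r/, so it lowers to [e]. /gugiriveudibi/ → gugeriveudibi.
Rule 3 (intervocalic voicing): no segment meets the environment; /gugeriveudibi/ is unchanged.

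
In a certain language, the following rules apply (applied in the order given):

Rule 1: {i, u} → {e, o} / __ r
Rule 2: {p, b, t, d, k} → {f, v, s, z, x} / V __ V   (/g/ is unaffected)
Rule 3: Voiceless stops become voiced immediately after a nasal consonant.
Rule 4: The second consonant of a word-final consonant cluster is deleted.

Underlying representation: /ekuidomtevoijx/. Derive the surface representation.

Rule 1 (pre-rhotic lowering): no segment meets the environment; /ekuidomtevoijx/ is unchanged.
Rule 2 (intervocalic spirantization): /k/ is a stop between vowels /e/ and /u/, so it spirantizes to the fricative [x]. /d/ is a stop between vowels /i/ and /o/, so it spirantizes to the fricative [z]. /ekuidomtevoijx/ → exuizomtevoijx.
Rule 3 (post-nasal voicing): /t/ is a voiceless stop immediately after the nasal /m/, so it voices to [d]. /exuizomtevoijx/ → exuizomdevoijx.
Rule 4 (final cluster simplification): /x/ is the second consonant of a word-final cluster /jx/, so it deletes. /exuizomdevoijx/ → exuizomdevoij.

exuizomdevoij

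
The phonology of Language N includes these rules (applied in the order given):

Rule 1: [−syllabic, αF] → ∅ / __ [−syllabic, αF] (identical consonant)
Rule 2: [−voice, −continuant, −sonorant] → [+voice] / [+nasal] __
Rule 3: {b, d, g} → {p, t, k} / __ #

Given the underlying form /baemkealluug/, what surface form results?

baemgealuuk

Rule 1 (degemination): /ll/ is a geminate; the first /l/ deletes. /baemkealluug/ → baemkealuug.
Rule 2 (post-nasal voicing): /k/ is a voiceless stop immediately after the nasal /m/, so it voices to [g]. /baemkealuug/ → baemgealuug.
Rule 3 (final devoicing): /g/ is a voiced stop in word-final position, so it devoices to [k]. /baemgealuug/ → baemgealuuk.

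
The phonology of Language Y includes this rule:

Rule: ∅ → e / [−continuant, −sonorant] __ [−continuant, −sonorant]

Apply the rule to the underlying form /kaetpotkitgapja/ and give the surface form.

/t/ and /p/ form a stop–stop cluster, so [e] is inserted between them.
/t/ and /k/ form a stop–stop cluster, so [e] is inserted between them.
/t/ and /g/ form a stop–stop cluster, so [e] is inserted between them.
Surface form: [kaetepotekitegapja].

kaetepotekitegapja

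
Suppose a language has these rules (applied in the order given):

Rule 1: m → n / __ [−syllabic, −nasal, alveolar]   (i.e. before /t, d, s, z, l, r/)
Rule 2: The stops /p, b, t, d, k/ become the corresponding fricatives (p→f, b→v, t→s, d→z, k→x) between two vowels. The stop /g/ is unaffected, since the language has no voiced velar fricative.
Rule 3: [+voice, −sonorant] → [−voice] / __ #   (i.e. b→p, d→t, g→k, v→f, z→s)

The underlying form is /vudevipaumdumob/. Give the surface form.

Rule 1 (nasal place assimilation): /m/ precedes the alveolar consonant /d/, so it assimilates in place to [n]. /vudevipaumdumob/ → vudevipaundumob.
Rule 2 (intervocalic spirantization): /d/ is a stop between vowels /u/ and /e/, so it spirantizes to the fricative [z]. /p/ is a stop between vowels /i/ and /a/, so it spirantizes to the fricative [f]. /vudevipaundumob/ → vuzevifaundumob.
Rule 3 (final devoicing): /b/ is a voiced obstruent in word-final position, so it devoices to [p]. /vuzevifaundumob/ → vuzevifaundumop.

vuzevifaundumop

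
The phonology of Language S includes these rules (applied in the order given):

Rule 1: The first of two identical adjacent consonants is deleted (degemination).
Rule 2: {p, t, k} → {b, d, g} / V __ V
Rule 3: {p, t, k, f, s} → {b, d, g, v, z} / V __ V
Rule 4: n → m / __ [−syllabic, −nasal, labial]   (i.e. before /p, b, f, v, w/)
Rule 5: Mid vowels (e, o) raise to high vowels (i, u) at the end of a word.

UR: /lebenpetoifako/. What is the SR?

Rule 1 (degemination): no segment meets the environment; /lebenpetoifako/ is unchanged.
Rule 2 (intervocalic voicing): /t/ is a voiceless stop between vowels /e/ and /o/, so it voices to [d]. /k/ is a voiceless stop between vowels /a/ and /o/, so it voices to [g]. /lebenpetoifako/ → lebenpedoifago.
Rule 3 (intervocalic voicing): /f/ is a voiceless obstruent between vowels /i/ and /a/, so it voices to [v]. /lebenpedoifago/ → lebenpedoivago.
Rule 4 (nasal place assimilation): /n/ precedes the labial consonant /p/, so it assimilates in place to [m]. /lebenpedoivago/ → lebempedoivago.
Rule 5 (final vowel raising): /o/ is a mid vowel in word-final position, so it raises to [u]. /lebempedoivago/ → lebempedoivagu.

lebempedoivagu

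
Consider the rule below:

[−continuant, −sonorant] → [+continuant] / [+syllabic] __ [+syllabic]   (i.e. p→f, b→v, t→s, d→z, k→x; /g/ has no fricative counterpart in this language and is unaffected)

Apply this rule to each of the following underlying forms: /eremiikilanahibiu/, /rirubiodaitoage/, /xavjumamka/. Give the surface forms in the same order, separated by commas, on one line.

/eremiikilanahibiu/: /k/ is a stop between vowels /i/ and /i/, so it spirantizes to the fricative [x]. /b/ is a stop between vowels /i/ and /i/, so it spirantizes to the fricative [v]. → [eremiixilanahiviu].
/rirubiodaitoage/: /b/ is a stop between vowels /u/ and /i/, so it spirantizes to the fricative [v]. /d/ is a stop between vowels /o/ and /a/, so it spirantizes to the fricative [z]. /t/ is a stop between vowels /i/ and /o/, so it spirantizes to the fricative [s]. → [riruviozaisoage].
/xavjumamka/: the rule's environment is not met; surfaces unchanged as [xavjumamka].

eremiixilanahiviu, riruviozaisoage, xavjumamka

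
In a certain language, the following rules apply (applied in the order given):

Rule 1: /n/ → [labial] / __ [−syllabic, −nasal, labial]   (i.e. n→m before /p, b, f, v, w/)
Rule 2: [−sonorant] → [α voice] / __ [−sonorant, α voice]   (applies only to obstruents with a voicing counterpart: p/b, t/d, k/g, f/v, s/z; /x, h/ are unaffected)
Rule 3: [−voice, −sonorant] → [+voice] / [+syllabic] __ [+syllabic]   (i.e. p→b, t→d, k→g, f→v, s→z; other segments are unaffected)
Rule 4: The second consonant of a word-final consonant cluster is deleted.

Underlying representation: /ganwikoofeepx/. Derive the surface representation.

Rule 1 (nasal place assimilation): /n/ precedes the labial consonant /w/, so it assimilates in place to [m]. /ganwikoofeepx/ → gamwikoofeepx.
Rule 2 (regressive voicing assimilation): no segment meets the environment; /gamwikoofeepx/ is unchanged.
Rule 3 (intervocalic voicing): /k/ is a voiceless obstruent between vowels /i/ and /o/, so it voices to [g]. /f/ is a voiceless obstruent between vowels /o/ and /e/, so it voices to [v]. /gamwikoofeepx/ → gamwigooveepx.
Rule 4 (final cluster simplification): /x/ is the second consonant of a word-final cluster /px/, so it deletes. /gamwigooveepx/ → gamwigooveep.

gamwigooveep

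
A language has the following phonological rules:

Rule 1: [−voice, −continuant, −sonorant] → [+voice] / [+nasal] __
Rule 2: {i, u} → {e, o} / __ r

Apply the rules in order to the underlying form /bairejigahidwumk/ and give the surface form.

Rule 1 (post-nasal voicing): /k/ is a voiceless stop immediately after the nasal /m/, so it voices to [g]. /bairejigahidwumk/ → bairejigahidwumg.
Rule 2 (pre-rhotic lowering): /i/ is a high vowel immediately before /r/, so it lowers to [e]. /bairejigahidwumg/ → baerejigahidwumg.

baerejigahidwumg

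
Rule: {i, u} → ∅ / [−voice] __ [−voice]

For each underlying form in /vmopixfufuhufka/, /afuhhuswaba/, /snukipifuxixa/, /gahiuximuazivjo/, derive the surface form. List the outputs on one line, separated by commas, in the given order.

/vmopixfufuhufka/: /i/ is a high vowel flanked by voiceless consonants /p/ and /x/, so it deletes. /u/ is a high vowel flanked by voiceless consonants /f/ and /f/, so it deletes. /u/ is a high vowel flanked by voiceless consonants /f/ and /h/, so it deletes. /u/ is a high vowel flanked by voiceless consonants /h/ and /f/, so it deletes. → [vmopxffhfka].
/afuhhuswaba/: /u/ is a high vowel flanked by voiceless consonants /f/ and /h/, so it deletes. /u/ is a high vowel flanked by voiceless consonants /h/ and /s/, so it deletes. → [afhhswaba].
/snukipifuxixa/: /i/ is a high vowel flanked by voiceless consonants /k/ and /p/, so it deletes. /i/ is a high vowel flanked by voiceless consonants /p/ and /f/, so it deletes. /u/ is a high vowel flanked by voiceless consonants /f/ and /x/, so it deletes. /i/ is a high vowel flanked by voiceless consonants /x/ and /x/, so it deletes. → [snukpfxxa].
/gahiuximuazivjo/: the rule's environment is not met; surfaces unchanged as [gahiuximuazivjo].

vmopxffhfka, afhhswaba, snukpfxxa, gahiuximuazivjo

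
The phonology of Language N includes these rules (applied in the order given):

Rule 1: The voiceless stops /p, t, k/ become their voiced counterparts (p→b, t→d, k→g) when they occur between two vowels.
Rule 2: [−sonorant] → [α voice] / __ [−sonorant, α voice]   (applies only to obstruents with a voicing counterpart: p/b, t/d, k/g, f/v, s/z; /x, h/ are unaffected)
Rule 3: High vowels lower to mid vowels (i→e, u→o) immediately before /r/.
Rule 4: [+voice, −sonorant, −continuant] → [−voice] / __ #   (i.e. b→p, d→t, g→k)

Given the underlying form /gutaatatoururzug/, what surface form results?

gudaadadoororzuk

Rule 1 (intervocalic voicing): /t/ is a voiceless stop between vowels /u/ and /a/, so it voices to [d]. /t/ is a voiceless stop between vowels /a/ and /a/, so it voices to [d]. /t/ is a voiceless stop between vowels /a/ and /o/, so it voices to [d]. /gutaatatoururzug/ → gudaadadoururzug.
Rule 2 (regressive voicing assimilation): no segment meets the environment; /gudaadadoururzug/ is unchanged.
Rule 3 (pre-rhotic lowering): /u/ is a high vowel immediately before /r/, so it lowers to [o]. /u/ is a high vowel immediately before /r/, so it lowers to [o]. /gudaadadoururzug/ → gudaadadoororzug.
Rule 4 (final devoicing): /g/ is a voiced stop in word-final position, so it devoices to [k]. /gudaadadoororzug/ → gudaadadoororzuk.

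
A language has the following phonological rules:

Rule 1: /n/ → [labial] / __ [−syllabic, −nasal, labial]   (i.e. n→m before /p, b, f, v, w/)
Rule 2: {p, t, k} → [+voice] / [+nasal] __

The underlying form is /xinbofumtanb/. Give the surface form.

ximbofumdamb

Rule 1 (nasal place assimilation): /n/ precedes the labial consonant /b/, so it assimilates in place to [m]. /n/ precedes the labial consonant /b/, so it assimilates in place to [m]. /xinbofumtanb/ → ximbofumtamb.
Rule 2 (post-nasal voicing): /t/ is a voiceless stop immediately after the nasal /m/, so it voices to [d]. /ximbofumtamb/ → ximbofumdamb.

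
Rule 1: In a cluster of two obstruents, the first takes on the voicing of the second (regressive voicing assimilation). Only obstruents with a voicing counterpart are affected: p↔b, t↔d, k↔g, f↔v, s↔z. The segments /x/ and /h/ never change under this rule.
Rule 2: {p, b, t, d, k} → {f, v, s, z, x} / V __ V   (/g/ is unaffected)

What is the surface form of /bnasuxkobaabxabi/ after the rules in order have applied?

Rule 1 (regressive voicing assimilation): /b/ precedes the voiceless obstruent /x/, so it devoices to [p] by assimilation. /bnasuxkobaabxabi/ → bnasuxkobaapxabi.
Rule 2 (intervocalic spirantization): /b/ is a stop between vowels /o/ and /a/, so it spirantizes to the fricative [v]. /b/ is a stop between vowels /a/ and /i/, so it spirantizes to the fricative [v]. /bnasuxkobaapxabi/ → bnasuxkovaapxavi.

bnasuxkovaapxavi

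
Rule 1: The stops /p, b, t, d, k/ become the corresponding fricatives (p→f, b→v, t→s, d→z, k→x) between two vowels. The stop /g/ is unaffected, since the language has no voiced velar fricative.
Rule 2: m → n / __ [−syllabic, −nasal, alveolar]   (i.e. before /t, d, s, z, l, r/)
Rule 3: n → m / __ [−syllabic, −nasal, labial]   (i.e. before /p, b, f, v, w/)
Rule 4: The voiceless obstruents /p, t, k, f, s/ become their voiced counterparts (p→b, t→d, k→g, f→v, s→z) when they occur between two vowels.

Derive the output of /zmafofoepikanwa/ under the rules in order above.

zmavovoevixamwa

Rule 1 (intervocalic spirantization): /p/ is a stop between vowels /e/ and /i/, so it spirantizes to the fricative [f]. /k/ is a stop between vowels /i/ and /a/, so it spirantizes to the fricative [x]. /zmafofoepikanwa/ → zmafofoefixanwa.
Rule 2 (nasal place assimilation): no segment meets the environment; /zmafofoefixanwa/ is unchanged.
Rule 3 (nasal place assimilation): /n/ precedes the labial consonant /w/, so it assimilates in place to [m]. /zmafofoefixanwa/ → zmafofoefixamwa.
Rule 4 (intervocalic voicing): /f/ is a voiceless obstruent between vowels /a/ and /o/, so it voices to [v]. /f/ is a voiceless obstruent between vowels /o/ and /o/, so it voices to [v]. /f/ is a voiceless obstruent between vowels /e/ and /i/, so it voices to [v]. /zmafofoefixamwa/ → zmavovoevixamwa.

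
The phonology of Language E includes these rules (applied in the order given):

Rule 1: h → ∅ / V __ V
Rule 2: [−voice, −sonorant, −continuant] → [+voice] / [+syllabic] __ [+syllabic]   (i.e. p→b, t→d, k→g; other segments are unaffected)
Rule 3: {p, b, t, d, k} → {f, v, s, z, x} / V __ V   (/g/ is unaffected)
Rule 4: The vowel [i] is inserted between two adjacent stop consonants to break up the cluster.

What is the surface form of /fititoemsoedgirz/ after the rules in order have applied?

fizizoemsoedigirz

Rule 1 (intervocalic h-deletion): no segment meets the environment; /fititoemsoedgirz/ is unchanged.
Rule 2 (intervocalic voicing): /t/ is a voiceless stop between vowels /i/ and /i/, so it voices to [d]. /t/ is a voiceless stop between vowels /i/ and /o/, so it voices to [d]. /fititoemsoedgirz/ → fididoemsoedgirz.
Rule 3 (intervocalic spirantization): /d/ is a stop between vowels /i/ and /i/, so it spirantizes to the fricative [z]. /d/ is a stop between vowels /i/ and /o/, so it spirantizes to the fricative [z]. /fididoemsoedgirz/ → fizizoemsoedgirz.
Rule 4 (stop-cluster i-epenthesis): /d/ and /g/ form a stop–stop cluster, so [i] is inserted between them. /fizizoemsoedgirz/ → fizizoemsoedigirz.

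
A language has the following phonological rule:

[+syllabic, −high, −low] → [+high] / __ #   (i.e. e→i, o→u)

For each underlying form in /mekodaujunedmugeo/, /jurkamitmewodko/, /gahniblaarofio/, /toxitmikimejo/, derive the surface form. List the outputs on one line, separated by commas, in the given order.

mekodaujunedmugeu, jurkamitmewodku, gahniblaarofiu, toxitmikimeju

/mekodaujunedmugeo/: /o/ is a mid vowel in word-final position, so it raises to [u]. → [mekodaujunedmugeu].
/jurkamitmewodko/: /o/ is a mid vowel in word-final position, so it raises to [u]. → [jurkamitmewodku].
/gahniblaarofio/: /o/ is a mid vowel in word-final position, so it raises to [u]. → [gahniblaarofiu].
/toxitmikimejo/: /o/ is a mid vowel in word-final position, so it raises to [u]. → [toxitmikimeju].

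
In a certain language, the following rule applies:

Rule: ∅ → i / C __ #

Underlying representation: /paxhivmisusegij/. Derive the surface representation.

paxhivmisusegiji

the form ends in the consonant /j/, so [i] is inserted word-finally.
Surface form: [paxhivmisusegiji].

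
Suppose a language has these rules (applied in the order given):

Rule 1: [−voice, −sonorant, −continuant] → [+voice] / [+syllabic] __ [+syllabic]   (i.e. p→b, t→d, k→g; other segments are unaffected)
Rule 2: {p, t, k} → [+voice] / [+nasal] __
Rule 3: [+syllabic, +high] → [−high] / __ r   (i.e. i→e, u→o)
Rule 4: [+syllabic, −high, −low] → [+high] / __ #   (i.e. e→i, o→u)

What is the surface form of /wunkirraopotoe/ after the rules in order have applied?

wungerraobodoi

Rule 1 (intervocalic voicing): /p/ is a voiceless stop between vowels /o/ and /o/, so it voices to [b]. /t/ is a voiceless stop between vowels /o/ and /o/, so it voices to [d]. /wunkirraopotoe/ → wunkirraobodoe.
Rule 2 (post-nasal voicing): /k/ is a voiceless stop immediately after the nasal /n/, so it voices to [g]. /wunkirraobodoe/ → wungirraobodoe.
Rule 3 (pre-rhotic lowering): /i/ is a high vowel immediately before /r/, so it lowers to [e]. /wungirraobodoe/ → wungerraobodoe.
Rule 4 (final vowel raising): /e/ is a mid vowel in word-final position, so it raises to [i]. /wungerraobodoe/ → wungerraobodoi.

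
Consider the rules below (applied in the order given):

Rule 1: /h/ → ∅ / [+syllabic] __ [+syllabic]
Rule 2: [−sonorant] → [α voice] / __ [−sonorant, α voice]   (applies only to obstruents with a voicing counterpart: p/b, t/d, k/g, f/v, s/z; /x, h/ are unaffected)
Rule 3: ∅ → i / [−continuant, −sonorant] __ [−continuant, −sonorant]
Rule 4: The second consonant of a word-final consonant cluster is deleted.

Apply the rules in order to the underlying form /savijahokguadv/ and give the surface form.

Rule 1 (intervocalic h-deletion): /h/ occurs between vowels /a/ and /o/, so it deletes. /savijahokguadv/ → savijaokguadv.
Rule 2 (regressive voicing assimilation): /k/ precedes the voiced obstruent /g/, so it voices to [g] by assimilation. /savijaokguadv/ → savijaogguadv.
Rule 3 (stop-cluster i-epenthesis): /g/ and /g/ form a stop–stop cluster, so [i] is inserted between them. /savijaogguadv/ → savijaogiguadv.
Rule 4 (final cluster simplification): /v/ is the second consonant of a word-final cluster /dv/, so it deletes. /savijaogiguadv/ → savijaogiguad.

savijaogiguad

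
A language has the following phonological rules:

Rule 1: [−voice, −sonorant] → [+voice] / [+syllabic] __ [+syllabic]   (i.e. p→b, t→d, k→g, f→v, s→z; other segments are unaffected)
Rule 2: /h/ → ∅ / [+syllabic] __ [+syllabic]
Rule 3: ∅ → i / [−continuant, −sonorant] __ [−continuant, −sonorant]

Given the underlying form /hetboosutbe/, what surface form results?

hetiboozutibe

Rule 1 (intervocalic voicing): /s/ is a voiceless obstruent between vowels /o/ and /u/, so it voices to [z]. /hetboosutbe/ → hetboozutbe.
Rule 2 (intervocalic h-deletion): no segment meets the environment; /hetboozutbe/ is unchanged.
Rule 3 (stop-cluster i-epenthesis): /t/ and /b/ form a stop–stop cluster, so [i] is inserted between them. /t/ and /b/ form a stop–stop cluster, so [i] is inserted between them. /hetboozutbe/ → hetiboozutibe.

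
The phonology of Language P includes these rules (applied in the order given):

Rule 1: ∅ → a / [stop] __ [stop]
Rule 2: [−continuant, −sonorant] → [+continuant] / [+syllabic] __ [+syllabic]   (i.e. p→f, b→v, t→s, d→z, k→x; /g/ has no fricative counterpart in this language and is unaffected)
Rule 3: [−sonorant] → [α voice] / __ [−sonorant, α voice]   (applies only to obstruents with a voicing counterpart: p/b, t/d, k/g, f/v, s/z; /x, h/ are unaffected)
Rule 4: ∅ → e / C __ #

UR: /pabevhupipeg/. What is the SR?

pavefhufifege

Rule 1 (stop-cluster a-epenthesis): no segment meets the environment; /pabevhupipeg/ is unchanged.
Rule 2 (intervocalic spirantization): /b/ is a stop between vowels /a/ and /e/, so it spirantizes to the fricative [v]. /p/ is a stop between vowels /u/ and /i/, so it spirantizes to the fricative [f]. /p/ is a stop between vowels /i/ and /e/, so it spirantizes to the fricative [f]. /pabevhupipeg/ → pavevhufifeg.
Rule 3 (regressive voicing assimilation): /v/ precedes the voiceless obstruent /h/, so it devoices to [f] by assimilation. /pavevhufifeg/ → pavefhufifeg.
Rule 4 (final e-epenthesis): the form ends in the consonant /g/, so [e] is inserted word-finally. /pavefhufifeg/ → pavefhufifege.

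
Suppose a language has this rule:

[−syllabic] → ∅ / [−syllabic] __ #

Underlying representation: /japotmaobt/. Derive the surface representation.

japotmaob

/t/ is the second consonant of a word-final cluster /bt/, so it deletes.
The other instances of /j/, /p/, /t/, /m/, /b/ do not occur in the required environment and remain unchanged.
Surface form: [japotmaob].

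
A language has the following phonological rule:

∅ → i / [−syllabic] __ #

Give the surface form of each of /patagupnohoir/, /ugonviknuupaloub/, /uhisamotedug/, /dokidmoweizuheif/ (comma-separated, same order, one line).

/patagupnohoir/: the form ends in the consonant /r/, so [i] is inserted word-finally. → [patagupnohoiri].
/ugonviknuupaloub/: the form ends in the consonant /b/, so [i] is inserted word-finally. → [ugonviknuupaloubi].
/uhisamotedug/: the form ends in the consonant /g/, so [i] is inserted word-finally. → [uhisamotedugi].
/dokidmoweizuheif/: the form ends in the consonant /f/, so [i] is inserted word-finally. → [dokidmoweizuheifi].

patagupnohoiri, ugonviknuupaloubi, uhisamotedugi, dokidmoweizuheifi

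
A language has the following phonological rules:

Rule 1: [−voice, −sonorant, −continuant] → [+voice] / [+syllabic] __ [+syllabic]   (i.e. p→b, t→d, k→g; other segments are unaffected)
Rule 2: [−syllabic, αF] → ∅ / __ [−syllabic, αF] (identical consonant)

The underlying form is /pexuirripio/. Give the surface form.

Rule 1 (intervocalic voicing): /p/ is a voiceless stop between vowels /i/ and /i/, so it voices to [b]. /pexuirripio/ → pexuirribio.
Rule 2 (degemination): /rr/ is a geminate; the first /r/ deletes. /pexuirribio/ → pexuiribio.

pexuiribio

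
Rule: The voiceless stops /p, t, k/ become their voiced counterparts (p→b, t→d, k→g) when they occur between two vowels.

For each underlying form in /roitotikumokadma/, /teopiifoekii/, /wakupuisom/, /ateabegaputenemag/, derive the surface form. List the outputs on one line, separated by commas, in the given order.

/roitotikumokadma/: /t/ is a voiceless stop between vowels /i/ and /o/, so it voices to [d]. /t/ is a voiceless stop between vowels /o/ and /i/, so it voices to [d]. /k/ is a voiceless stop between vowels /i/ and /u/, so it voices to [g]. /k/ is a voiceless stop between vowels /o/ and /a/, so it voices to [g]. → [roidodigumogadma].
/teopiifoekii/: /p/ is a voiceless stop between vowels /o/ and /i/, so it voices to [b]. /k/ is a voiceless stop between vowels /e/ and /i/, so it voices to [g]. → [teobiifoegii].
/wakupuisom/: /k/ is a voiceless stop between vowels /a/ and /u/, so it voices to [g]. /p/ is a voiceless stop between vowels /u/ and /u/, so it voices to [b]. → [wagubuisom].
/ateabegaputenemag/: /t/ is a voiceless stop between vowels /a/ and /e/, so it voices to [d]. /p/ is a voiceless stop between vowels /a/ and /u/, so it voices to [b]. /t/ is a voiceless stop between vowels /u/ and /e/, so it voices to [d]. → [adeabegabudenemag].

roidodigumogadma, teobiifoegii, wagubuisom, adeabegabudenemag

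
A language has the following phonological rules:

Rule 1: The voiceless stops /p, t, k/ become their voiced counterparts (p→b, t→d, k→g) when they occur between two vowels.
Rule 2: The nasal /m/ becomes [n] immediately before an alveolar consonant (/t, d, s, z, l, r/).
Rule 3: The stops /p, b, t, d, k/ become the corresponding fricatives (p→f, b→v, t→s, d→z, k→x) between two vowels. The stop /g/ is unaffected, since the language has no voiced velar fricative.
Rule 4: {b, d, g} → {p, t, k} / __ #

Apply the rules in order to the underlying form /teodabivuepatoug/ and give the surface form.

Rule 1 (intervocalic voicing): /p/ is a voiceless stop between vowels /e/ and /a/, so it voices to [b]. /t/ is a voiceless stop between vowels /a/ and /o/, so it voices to [d]. /teodabivuepatoug/ → teodabivuebadoug.
Rule 2 (nasal place assimilation): no segment meets the environment; /teodabivuebadoug/ is unchanged.
Rule 3 (intervocalic spirantization): /d/ is a stop between vowels /o/ and /a/, so it spirantizes to the fricative [z]. /b/ is a stop between vowels /a/ and /i/, so it spirantizes to the fricative [v]. /b/ is a stop between vowels /e/ and /a/, so it spirantizes to the fricative [v]. /d/ is a stop between vowels /a/ and /o/, so it spirantizes to the fricative [z]. /teodabivuebadoug/ → teozavivuevazoug.
Rule 4 (final devoicing): /g/ is a voiced stop in word-final position, so it devoices to [k]. /teozavivuevazoug/ → teozavivuevazouk.

teozavivuevazouk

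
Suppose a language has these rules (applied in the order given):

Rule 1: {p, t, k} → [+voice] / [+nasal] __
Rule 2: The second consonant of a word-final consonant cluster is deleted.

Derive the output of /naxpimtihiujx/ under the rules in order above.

naxpimdihiuj

Rule 1 (post-nasal voicing): /t/ is a voiceless stop immediately after the nasal /m/, so it voices to [d]. /naxpimtihiujx/ → naxpimdihiujx.
Rule 2 (final cluster simplification): /x/ is the second consonant of a word-final cluster /jx/, so it deletes. /naxpimdihiujx/ → naxpimdihiuj.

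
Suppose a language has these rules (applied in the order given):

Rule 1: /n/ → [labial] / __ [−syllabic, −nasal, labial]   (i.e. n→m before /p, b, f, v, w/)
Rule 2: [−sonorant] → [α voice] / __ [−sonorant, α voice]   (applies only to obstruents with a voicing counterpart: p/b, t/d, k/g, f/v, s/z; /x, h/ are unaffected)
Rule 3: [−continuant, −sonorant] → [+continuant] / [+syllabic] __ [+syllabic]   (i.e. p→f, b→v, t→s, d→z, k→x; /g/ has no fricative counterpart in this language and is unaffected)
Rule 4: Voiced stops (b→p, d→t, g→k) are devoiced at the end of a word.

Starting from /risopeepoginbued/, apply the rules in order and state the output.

risofeefogimbuet

Rule 1 (nasal place assimilation): /n/ precedes the labial consonant /b/, so it assimilates in place to [m]. /risopeepoginbued/ → risopeepogimbued.
Rule 2 (regressive voicing assimilation): no segment meets the environment; /risopeepogimbued/ is unchanged.
Rule 3 (intervocalic spirantization): /p/ is a stop between vowels /o/ and /e/, so it spirantizes to the fricative [f]. /p/ is a stop between vowels /e/ and /o/, so it spirantizes to the fricative [f]. /risopeepogimbued/ → risofeefogimbued.
Rule 4 (final devoicing): /d/ is a voiced stop in word-final position, so it devoices to [t]. /risofeefogimbued/ → risofeefogimbuet.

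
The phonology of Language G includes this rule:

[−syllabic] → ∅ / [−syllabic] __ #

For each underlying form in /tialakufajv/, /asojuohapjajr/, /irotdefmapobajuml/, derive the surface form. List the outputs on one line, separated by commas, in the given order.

/tialakufajv/: /v/ is the second consonant of a word-final cluster /jv/, so it deletes. → [tialakufaj].
/asojuohapjajr/: /r/ is the second consonant of a word-final cluster /jr/, so it deletes. → [asojuohapjaj].
/irotdefmapobajuml/: /l/ is the second consonant of a word-final cluster /ml/, so it deletes. → [irotdefmapobajum].

tialakufaj, asojuohapjaj, irotdefmapobajum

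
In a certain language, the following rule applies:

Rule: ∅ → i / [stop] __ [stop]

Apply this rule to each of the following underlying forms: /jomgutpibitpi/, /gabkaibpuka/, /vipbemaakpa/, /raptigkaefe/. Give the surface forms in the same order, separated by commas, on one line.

jomgutipibitipi, gabikaibipuka, vipibemaakipa, rapitigikaefe

/jomgutpibitpi/: /t/ and /p/ form a stop–stop cluster, so [i] is inserted between them. /t/ and /p/ form a stop–stop cluster, so [i] is inserted between them. → [jomgutipibitipi].
/gabkaibpuka/: /b/ and /k/ form a stop–stop cluster, so [i] is inserted between them. /b/ and /p/ form a stop–stop cluster, so [i] is inserted between them. → [gabikaibipuka].
/vipbemaakpa/: /p/ and /b/ form a stop–stop cluster, so [i] is inserted between them. /k/ and /p/ form a stop–stop cluster, so [i] is inserted between them. → [vipibemaakipa].
/raptigkaefe/: /p/ and /t/ form a stop–stop cluster, so [i] is inserted between them. /g/ and /k/ form a stop–stop cluster, so [i] is inserted between them. → [rapitigikaefe].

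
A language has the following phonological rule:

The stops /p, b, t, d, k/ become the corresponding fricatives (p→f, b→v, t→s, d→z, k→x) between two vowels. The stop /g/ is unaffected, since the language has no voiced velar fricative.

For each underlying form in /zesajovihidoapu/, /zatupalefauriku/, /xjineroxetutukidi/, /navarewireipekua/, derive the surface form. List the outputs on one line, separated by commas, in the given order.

zesajovihizoafu, zasufalefaurixu, xjineroxesusuxizi, navarewireifexua

/zesajovihidoapu/: /d/ is a stop between vowels /i/ and /o/, so it spirantizes to the fricative [z]. /p/ is a stop between vowels /a/ and /u/, so it spirantizes to the fricative [f]. → [zesajovihizoafu].
/zatupalefauriku/: /t/ is a stop between vowels /a/ and /u/, so it spirantizes to the fricative [s]. /p/ is a stop between vowels /u/ and /a/, so it spirantizes to the fricative [f]. /k/ is a stop between vowels /i/ and /u/, so it spirantizes to the fricative [x]. → [zasufalefaurixu].
/xjineroxetutukidi/: /t/ is a stop between vowels /e/ and /u/, so it spirantizes to the fricative [s]. /t/ is a stop between vowels /u/ and /u/, so it spirantizes to the fricative [s]. /k/ is a stop between vowels /u/ and /i/, so it spirantizes to the fricative [x]. /d/ is a stop between vowels /i/ and /i/, so it spirantizes to the fricative [z]. → [xjineroxesusuxizi].
/navarewireipekua/: /p/ is a stop between vowels /i/ and /e/, so it spirantizes to the fricative [f]. /k/ is a stop between vowels /e/ and /u/, so it spirantizes to the fricative [x]. → [navarewireifexua].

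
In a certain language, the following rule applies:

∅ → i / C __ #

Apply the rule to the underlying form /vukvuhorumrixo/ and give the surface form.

vukvuhorumrixo

No segment of /vukvuhorumrixo/ meets the structural description of the rule, so the form surfaces unchanged.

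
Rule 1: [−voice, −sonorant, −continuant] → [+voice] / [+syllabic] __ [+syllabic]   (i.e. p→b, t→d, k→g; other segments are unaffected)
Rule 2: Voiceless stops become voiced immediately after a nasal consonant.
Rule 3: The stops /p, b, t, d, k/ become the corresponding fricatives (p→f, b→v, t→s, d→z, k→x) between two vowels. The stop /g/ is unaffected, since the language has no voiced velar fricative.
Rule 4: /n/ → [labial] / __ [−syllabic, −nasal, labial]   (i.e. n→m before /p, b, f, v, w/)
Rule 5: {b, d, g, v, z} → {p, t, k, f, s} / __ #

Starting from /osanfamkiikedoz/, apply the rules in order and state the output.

osamfamgiigezos

Rule 1 (intervocalic voicing): /k/ is a voiceless stop between vowels /i/ and /e/, so it voices to [g]. /osanfamkiikedoz/ → osanfamkiigedoz.
Rule 2 (post-nasal voicing): /k/ is a voiceless stop immediately after the nasal /m/, so it voices to [g]. /osanfamkiigedoz/ → osanfamgiigedoz.
Rule 3 (intervocalic spirantization): /d/ is a stop between vowels /e/ and /o/, so it spirantizes to the fricative [z]. /osanfamgiigedoz/ → osanfamgiigezoz.
Rule 4 (nasal place assimilation): /n/ precedes the labial consonant /f/, so it assimilates in place to [m]. /osanfamgiigezoz/ → osamfamgiigezoz.
Rule 5 (final devoicing): /z/ is a voiced obstruent in word-final position, so it devoices to [s]. /osamfamgiigezoz/ → osamfamgiigezos.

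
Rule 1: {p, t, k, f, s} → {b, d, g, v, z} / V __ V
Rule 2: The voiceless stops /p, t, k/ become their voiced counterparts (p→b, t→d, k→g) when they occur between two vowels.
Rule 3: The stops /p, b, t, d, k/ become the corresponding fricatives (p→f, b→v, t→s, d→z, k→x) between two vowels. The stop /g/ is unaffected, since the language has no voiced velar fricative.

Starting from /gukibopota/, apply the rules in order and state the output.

Rule 1 (intervocalic voicing): /k/ is a voiceless obstruent between vowels /u/ and /i/, so it voices to [g]. /p/ is a voiceless obstruent between vowels /o/ and /o/, so it voices to [b]. /t/ is a voiceless obstruent between vowels /o/ and /a/, so it voices to [d]. /gukibopota/ → gugiboboda.
Rule 2 (intervocalic voicing): no segment meets the environment; /gugiboboda/ is unchanged.
Rule 3 (intervocalic spirantization): /b/ is a stop between vowels /i/ and /o/, so it spirantizes to the fricative [v]. /b/ is a stop between vowels /o/ and /o/, so it spirantizes to the fricative [v]. /d/ is a stop between vowels /o/ and /a/, so it spirantizes to the fricative [z]. /gugiboboda/ → gugivovoza.

gugivovoza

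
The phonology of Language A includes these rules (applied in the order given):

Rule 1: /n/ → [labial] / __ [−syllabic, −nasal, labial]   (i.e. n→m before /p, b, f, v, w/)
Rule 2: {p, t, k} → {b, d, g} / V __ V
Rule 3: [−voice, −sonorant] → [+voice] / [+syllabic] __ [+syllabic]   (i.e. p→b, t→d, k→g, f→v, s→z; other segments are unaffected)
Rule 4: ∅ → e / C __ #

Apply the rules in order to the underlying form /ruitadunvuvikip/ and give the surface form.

ruidadumvuvigipe

Rule 1 (nasal place assimilation): /n/ precedes the labial consonant /v/, so it assimilates in place to [m]. /ruitadunvuvikip/ → ruitadumvuvikip.
Rule 2 (intervocalic voicing): /t/ is a voiceless stop between vowels /i/ and /a/, so it voices to [d]. /k/ is a voiceless stop between vowels /i/ and /i/, so it voices to [g]. /ruitadumvuvikip/ → ruidadumvuvigip.
Rule 3 (intervocalic voicing): no segment meets the environment; /ruidadumvuvigip/ is unchanged.
Rule 4 (final e-epenthesis): the form ends in the consonant /p/, so [e] is inserted word-finally. /ruidadumvuvigip/ → ruidadumvuvigipe.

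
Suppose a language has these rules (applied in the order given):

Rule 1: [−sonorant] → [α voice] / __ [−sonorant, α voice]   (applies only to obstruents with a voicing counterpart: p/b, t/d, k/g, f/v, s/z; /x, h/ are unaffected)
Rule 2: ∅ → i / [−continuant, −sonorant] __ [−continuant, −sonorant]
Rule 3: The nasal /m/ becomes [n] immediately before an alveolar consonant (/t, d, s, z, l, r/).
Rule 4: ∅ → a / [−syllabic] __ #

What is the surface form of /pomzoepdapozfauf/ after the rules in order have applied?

Rule 1 (regressive voicing assimilation): /p/ precedes the voiced obstruent /d/, so it voices to [b] by assimilation. /z/ precedes the voiceless obstruent /f/, so it devoices to [s] by assimilation. /pomzoepdapozfauf/ → pomzoebdaposfauf.
Rule 2 (stop-cluster i-epenthesis): /b/ and /d/ form a stop–stop cluster, so [i] is inserted between them. /pomzoebdaposfauf/ → pomzoebidaposfauf.
Rule 3 (nasal place assimilation): /m/ precedes the alveolar consonant /z/, so it assimilates in place to [n]. /pomzoebidaposfauf/ → ponzoebidaposfauf.
Rule 4 (final a-epenthesis): the form ends in the consonant /f/, so [a] is inserted word-finally. /ponzoebidaposfauf/ → ponzoebidaposfaufa.

ponzoebidaposfaufa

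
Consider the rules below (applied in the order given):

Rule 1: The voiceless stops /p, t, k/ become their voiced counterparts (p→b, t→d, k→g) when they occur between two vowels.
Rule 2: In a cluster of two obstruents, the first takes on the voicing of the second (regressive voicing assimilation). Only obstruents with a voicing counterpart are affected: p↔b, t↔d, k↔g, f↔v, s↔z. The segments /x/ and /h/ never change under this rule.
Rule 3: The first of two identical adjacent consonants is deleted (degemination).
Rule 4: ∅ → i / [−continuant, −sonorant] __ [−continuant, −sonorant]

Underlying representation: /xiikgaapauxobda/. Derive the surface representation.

xiigaabauxobida

Rule 1 (intervocalic voicing): /p/ is a voiceless stop between vowels /a/ and /a/, so it voices to [b]. /xiikgaapauxobda/ → xiikgaabauxobda.
Rule 2 (regressive voicing assimilation): /k/ precedes the voiced obstruent /g/, so it voices to [g] by assimilation. /xiikgaabauxobda/ → xiiggaabauxobda.
Rule 3 (degemination): /gg/ is a geminate; the first /g/ deletes. /xiiggaabauxobda/ → xiigaabauxobda.
Rule 4 (stop-cluster i-epenthesis): /b/ and /d/ form a stop–stop cluster, so [i] is inserted between them. /xiigaabauxobda/ → xiigaabauxobida.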